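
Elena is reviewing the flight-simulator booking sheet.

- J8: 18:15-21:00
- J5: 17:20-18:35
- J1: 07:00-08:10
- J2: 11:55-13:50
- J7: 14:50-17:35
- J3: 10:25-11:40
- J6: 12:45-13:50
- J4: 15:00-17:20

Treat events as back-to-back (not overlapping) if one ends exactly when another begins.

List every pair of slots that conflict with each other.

Two intervals overlap when each starts before the other ends.
Sorted by start: J1, J3, J2, J6, J7, J4, J5, J8.
J3 starts after J1 ends, so nothing later overlaps J1 either.
J2 starts after J3 ends, so nothing later overlaps J3 either.
J6 starts before J2 ends → J2 and J6 overlap.
J7 starts after J2 ends, so nothing later overlaps J2 either.
J7 starts after J6 ends, so nothing later overlaps J6 either.
J4 starts before J7 ends → J7 and J4 overlap.
J5 starts before J7 ends → J7 and J5 overlap.
J8 starts after J7 ends.
J5 starts exactly when J4 ends (back-to-back, no overlap), so nothing later overlaps J4 either.
J8 starts before J5 ends → J5 and J8 overlap.

J2 & J6, J4 & J7, J5 & J7, J5 & J8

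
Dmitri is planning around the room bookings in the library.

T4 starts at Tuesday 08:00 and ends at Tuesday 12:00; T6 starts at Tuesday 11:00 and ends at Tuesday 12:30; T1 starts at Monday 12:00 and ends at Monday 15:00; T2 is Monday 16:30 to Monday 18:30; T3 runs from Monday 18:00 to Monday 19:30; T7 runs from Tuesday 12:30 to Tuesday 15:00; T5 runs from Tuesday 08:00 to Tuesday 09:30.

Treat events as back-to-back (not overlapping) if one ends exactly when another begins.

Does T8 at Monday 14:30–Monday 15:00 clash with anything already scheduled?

T1: starts Monday 12:00 before T8 ends Monday 15:00, and ends Monday 15:00 after T8 starts Monday 14:30 → overlap.
T2: starts Monday 16:30 at or after T8 ends Monday 15:00 → clear.
T3: starts Monday 18:00 at or after T8 ends Monday 15:00 → clear.
T4: starts Tuesday 08:00 at or after T8 ends Monday 15:00 → clear.
T5: starts Tuesday 08:00 at or after T8 ends Monday 15:00 → clear.
T6: starts Tuesday 11:00 at or after T8 ends Monday 15:00 → clear.
T7: starts Tuesday 12:30 at or after T8 ends Monday 15:00 → clear.
T8 overlaps T1.

Yes — it overlaps T1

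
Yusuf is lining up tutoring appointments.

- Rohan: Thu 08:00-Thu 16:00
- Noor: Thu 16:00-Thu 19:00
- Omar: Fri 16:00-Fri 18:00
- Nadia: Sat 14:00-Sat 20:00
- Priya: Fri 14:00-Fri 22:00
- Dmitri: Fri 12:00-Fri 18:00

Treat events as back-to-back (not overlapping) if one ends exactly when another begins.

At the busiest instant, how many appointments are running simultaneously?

3

Sort all start/end points and keep a running count:
Thu 08:00 start Rohan → 1
Thu 16:00 end Rohan → 0
Thu 16:00 start Noor → 1
Thu 19:00 end Noor → 0
Fri 12:00 start Dmitri → 1
Fri 14:00 start Priya → 2
Fri 16:00 start Omar → 3
Fri 18:00 end Dmitri → 2
Fri 18:00 end Omar → 1
Fri 22:00 end Priya → 0
Sat 14:00 start Nadia → 1
Sat 20:00 end Nadia → 0
Peak is 3, at Fri 16:00 (Dmitri, Omar, Priya).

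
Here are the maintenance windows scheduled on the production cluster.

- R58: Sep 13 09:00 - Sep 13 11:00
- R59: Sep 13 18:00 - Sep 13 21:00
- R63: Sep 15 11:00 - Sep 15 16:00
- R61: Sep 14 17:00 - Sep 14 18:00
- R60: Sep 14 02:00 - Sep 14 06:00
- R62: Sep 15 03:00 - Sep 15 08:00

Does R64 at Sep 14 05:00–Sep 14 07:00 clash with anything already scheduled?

Yes — it overlaps R60

R58: ends Sep 13 11:00 at or before R64 starts Sep 14 05:00 → clear.
R59: ends Sep 13 21:00 at or before R64 starts Sep 14 05:00 → clear.
R60: starts Sep 14 02:00 before R64 ends Sep 14 07:00, and ends Sep 14 06:00 after R64 starts Sep 14 05:00 → overlap.
R61: starts Sep 14 17:00 at or after R64 ends Sep 14 07:00 → clear.
R62: starts Sep 15 03:00 at or after R64 ends Sep 14 07:00 → clear.
R63: starts Sep 15 11:00 at or after R64 ends Sep 14 07:00 → clear.
R64 overlaps R60.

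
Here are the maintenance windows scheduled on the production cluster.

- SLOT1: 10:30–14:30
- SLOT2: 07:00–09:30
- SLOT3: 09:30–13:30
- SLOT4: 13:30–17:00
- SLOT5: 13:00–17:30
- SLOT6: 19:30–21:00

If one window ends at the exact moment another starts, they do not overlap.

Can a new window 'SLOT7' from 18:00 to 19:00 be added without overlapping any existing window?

Yes — the slot is free

SLOT2: ends 09:30 at or before SLOT7 starts 18:00 → clear.
SLOT3: ends 13:30 at or before SLOT7 starts 18:00 → clear.
SLOT1: ends 14:30 at or before SLOT7 starts 18:00 → clear.
SLOT5: ends 17:30 at or before SLOT7 starts 18:00 → clear.
SLOT4: ends 17:00 at or before SLOT7 starts 18:00 → clear.
SLOT6: starts 19:30 at or after SLOT7 ends 19:00 → clear.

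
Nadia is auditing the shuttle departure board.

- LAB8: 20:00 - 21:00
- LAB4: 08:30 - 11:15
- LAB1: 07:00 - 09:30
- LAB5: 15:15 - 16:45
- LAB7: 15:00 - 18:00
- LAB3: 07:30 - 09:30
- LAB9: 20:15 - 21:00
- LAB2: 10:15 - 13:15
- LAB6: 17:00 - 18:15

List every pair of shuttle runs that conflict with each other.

LAB1 & LAB3, LAB1 & LAB4, LAB2 & LAB4, LAB3 & LAB4, LAB5 & LAB7, LAB6 & LAB7, LAB8 & LAB9

Check each pair: they overlap iff neither finishes before the other starts.
Sorted by start: LAB1, LAB3, LAB4, LAB2, LAB7, LAB5, LAB6, LAB8, LAB9.
LAB3 starts before LAB1 ends → LAB1 and LAB3 overlap.
LAB4 starts before LAB1 ends → LAB1 and LAB4 overlap.
LAB2 starts after LAB1 ends, so LAB1 has no further overlaps.
LAB4 starts before LAB3 ends → LAB3 and LAB4 overlap.
LAB2 starts after LAB3 ends, so LAB3 has no further overlaps.
LAB2 starts before LAB4 ends → LAB4 and LAB2 overlap.
LAB7 starts after LAB4 ends, so LAB4 has no further overlaps.
LAB7 starts after LAB2 ends, so LAB2 has no further overlaps.
LAB5 starts before LAB7 ends → LAB7 and LAB5 overlap.
LAB6 starts before LAB7 ends → LAB7 and LAB6 overlap.
LAB8 starts after LAB7 ends, so LAB7 has no further overlaps.
LAB6 starts after LAB5 ends, so LAB5 has no further overlaps.
LAB8 starts after LAB6 ends, so LAB6 has no further overlaps.
LAB9 starts before LAB8 ends → LAB8 and LAB9 overlap.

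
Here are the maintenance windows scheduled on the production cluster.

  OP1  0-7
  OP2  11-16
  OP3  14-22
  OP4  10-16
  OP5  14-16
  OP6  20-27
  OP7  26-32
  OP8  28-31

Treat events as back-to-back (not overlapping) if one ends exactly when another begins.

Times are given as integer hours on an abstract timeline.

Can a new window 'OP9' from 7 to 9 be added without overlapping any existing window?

Yes — the slot is free

OP1: ends 7 at or before OP9 starts 7 → clear.
OP4: starts 10 at or after OP9 ends 9 → clear.
OP2: starts 11 at or after OP9 ends 9 → clear.
OP3: starts 14 at or after OP9 ends 9 → clear.
OP5: starts 14 at or after OP9 ends 9 → clear.
OP6: starts 20 at or after OP9 ends 9 → clear.
OP7: starts 26 at or after OP9 ends 9 → clear.
OP8: starts 28 at or after OP9 ends 9 → clear.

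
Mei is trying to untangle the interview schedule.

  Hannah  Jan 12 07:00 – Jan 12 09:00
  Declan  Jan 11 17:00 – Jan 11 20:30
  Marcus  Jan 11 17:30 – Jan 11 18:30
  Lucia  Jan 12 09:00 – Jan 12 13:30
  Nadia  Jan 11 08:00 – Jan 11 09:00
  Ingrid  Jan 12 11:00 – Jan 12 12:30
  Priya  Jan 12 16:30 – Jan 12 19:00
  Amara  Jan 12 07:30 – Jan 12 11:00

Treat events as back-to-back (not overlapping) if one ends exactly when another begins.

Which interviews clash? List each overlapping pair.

Amara & Hannah, Amara & Lucia, Declan & Marcus, Ingrid & Lucia

Sorted by start: Nadia, Declan, Marcus, Hannah, Amara, Lucia, Ingrid, Priya.
Declan starts after Nadia ends — done with Nadia.
Marcus starts before Declan ends → Declan and Marcus overlap.
Hannah starts after Declan ends — done with Declan.
Hannah starts after Marcus ends — done with Marcus.
Amara starts before Hannah ends → Hannah and Amara overlap.
Lucia starts exactly when Hannah ends (back-to-back, no overlap) — done with Hannah.
Lucia starts before Amara ends → Amara and Lucia overlap.
Ingrid starts exactly when Amara ends (back-to-back, no overlap) — done with Amara.
Ingrid starts before Lucia ends → Lucia and Ingrid overlap.
Priya starts after Lucia ends.
Priya starts after Ingrid ends.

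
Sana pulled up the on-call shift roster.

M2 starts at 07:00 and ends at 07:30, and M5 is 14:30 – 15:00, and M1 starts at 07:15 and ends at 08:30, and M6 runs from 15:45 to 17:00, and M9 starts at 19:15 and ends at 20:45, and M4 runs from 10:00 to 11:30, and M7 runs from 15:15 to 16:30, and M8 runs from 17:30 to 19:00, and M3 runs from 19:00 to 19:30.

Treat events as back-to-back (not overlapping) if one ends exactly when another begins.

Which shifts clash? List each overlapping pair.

M1 & M2, M3 & M9, M6 & M7

Sorted by start: M2, M1, M4, M5, M7, M6, M8, M3, M9.
M1 starts before M2 ends → M2 and M1 overlap.
M4 starts after M2 ends; M2 is clear from here.
M4 starts after M1 ends; M1 is clear from here.
M5 starts after M4 ends; M4 is clear from here.
M7 starts after M5 ends; M5 is clear from here.
M6 starts before M7 ends → M7 and M6 overlap.
M8 starts after M7 ends; M7 is clear from here.
M8 starts after M6 ends; M6 is clear from here.
M3 starts exactly when M8 ends (back-to-back, no overlap); M8 is clear from here.
M9 starts before M3 ends → M3 and M9 overlap.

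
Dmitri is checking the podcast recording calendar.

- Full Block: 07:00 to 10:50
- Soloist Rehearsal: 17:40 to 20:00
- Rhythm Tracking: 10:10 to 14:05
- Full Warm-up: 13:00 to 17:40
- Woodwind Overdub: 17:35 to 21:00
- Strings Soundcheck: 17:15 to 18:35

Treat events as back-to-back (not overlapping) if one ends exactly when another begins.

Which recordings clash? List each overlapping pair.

Sorted by start: Full Block, Rhythm Tracking, Full Warm-up, Strings Soundcheck, Woodwind Overdub, Soloist Rehearsal.
Rhythm Tracking starts before Full Block ends → Full Block and Rhythm Tracking overlap.
Full Warm-up starts after Full Block ends, so Full Block has no further overlaps.
Full Warm-up starts before Rhythm Tracking ends → Rhythm Tracking and Full Warm-up overlap.
Strings Soundcheck starts after Rhythm Tracking ends, so Rhythm Tracking has no further overlaps.
Strings Soundcheck starts before Full Warm-up ends → Full Warm-up and Strings Soundcheck overlap.
Woodwind Overdub starts before Full Warm-up ends → Full Warm-up and Woodwind Overdub overlap.
Soloist Rehearsal starts exactly when Full Warm-up ends (back-to-back, no overlap).
Woodwind Overdub starts before Strings Soundcheck ends → Strings Soundcheck and Woodwind Overdub overlap.
Soloist Rehearsal starts before Strings Soundcheck ends → Strings Soundcheck and Soloist Rehearsal overlap.
Soloist Rehearsal starts before Woodwind Overdub ends → Woodwind Overdub and Soloist Rehearsal overlap.

Full Block & Rhythm Tracking, Full Warm-up & Rhythm Tracking, Full Warm-up & Strings Soundcheck, Full Warm-up & Woodwind Overdub, Soloist Rehearsal & Strings Soundcheck, Soloist Rehearsal & Woodwind Overdub, Strings Soundcheck & Woodwind Overdub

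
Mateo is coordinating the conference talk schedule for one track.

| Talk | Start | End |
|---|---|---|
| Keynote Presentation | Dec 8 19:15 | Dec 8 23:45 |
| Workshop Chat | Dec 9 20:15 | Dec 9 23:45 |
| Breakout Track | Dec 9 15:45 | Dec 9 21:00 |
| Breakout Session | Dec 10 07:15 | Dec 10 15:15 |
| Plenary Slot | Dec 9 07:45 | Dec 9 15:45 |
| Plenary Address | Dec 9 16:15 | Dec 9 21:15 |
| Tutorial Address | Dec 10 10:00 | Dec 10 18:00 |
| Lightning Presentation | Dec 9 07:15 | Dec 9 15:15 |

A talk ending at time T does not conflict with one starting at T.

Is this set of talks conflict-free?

Check each pair: they overlap iff neither finishes before the other starts.
Sorted by start: Keynote Presentation, Lightning Presentation, Plenary Slot, Breakout Track, Plenary Address, Workshop Chat, Breakout Session, Tutorial Address.
Lightning Presentation starts after Keynote Presentation ends, so Keynote Presentation has no further overlaps.
Plenary Slot starts before Lightning Presentation ends → Lightning Presentation and Plenary Slot overlap.
That's a conflict, so the schedule is not conflict-free.

No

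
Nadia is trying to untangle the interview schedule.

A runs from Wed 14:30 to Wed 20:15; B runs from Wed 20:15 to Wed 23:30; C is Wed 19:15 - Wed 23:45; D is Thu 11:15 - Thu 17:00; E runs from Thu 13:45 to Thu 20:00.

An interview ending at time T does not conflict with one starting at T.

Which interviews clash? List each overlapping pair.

A & C, B & C, D & E

Sorted by start: A, C, B, D, E.
C starts before A ends → A and C overlap.
B starts exactly when A ends (back-to-back, no overlap) — done with A.
B starts before C ends → C and B overlap.
D starts after C ends — done with C.
D starts after B ends — done with B.
E starts before D ends → D and E overlap.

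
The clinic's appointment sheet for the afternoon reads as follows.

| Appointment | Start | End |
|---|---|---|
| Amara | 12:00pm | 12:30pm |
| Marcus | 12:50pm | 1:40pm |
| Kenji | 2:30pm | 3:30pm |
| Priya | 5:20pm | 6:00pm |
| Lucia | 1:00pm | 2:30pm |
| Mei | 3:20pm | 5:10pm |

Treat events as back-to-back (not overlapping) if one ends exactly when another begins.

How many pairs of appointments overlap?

Sorted by start: Amara, Marcus, Lucia, Kenji, Mei, Priya.
Marcus starts after Amara ends, so nothing later overlaps Amara either.
Lucia starts before Marcus ends → Marcus and Lucia overlap.
Kenji starts after Marcus ends, so nothing later overlaps Marcus either.
Kenji starts exactly when Lucia ends (back-to-back, no overlap), so nothing later overlaps Lucia either.
Mei starts before Kenji ends → Kenji and Mei overlap.
Priya starts after Kenji ends.
Priya starts after Mei ends.
Overlapping pairs: Kenji & Mei, Lucia & Marcus — 2 in total.

2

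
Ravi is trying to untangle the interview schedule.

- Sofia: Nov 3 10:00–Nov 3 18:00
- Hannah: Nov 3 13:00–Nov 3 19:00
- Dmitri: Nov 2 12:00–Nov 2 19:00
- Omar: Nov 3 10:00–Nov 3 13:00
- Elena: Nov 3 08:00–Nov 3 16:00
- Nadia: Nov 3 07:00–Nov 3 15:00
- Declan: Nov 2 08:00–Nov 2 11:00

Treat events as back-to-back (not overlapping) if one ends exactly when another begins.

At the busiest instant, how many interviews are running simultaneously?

Sweep the timeline, counting +1 at each start and −1 at each end (ends before starts at a tie):
Nov 2 08:00 start Declan → 1
Nov 2 11:00 end Declan → 0
Nov 2 12:00 start Dmitri → 1
Nov 2 19:00 end Dmitri → 0
Nov 3 07:00 start Nadia → 1
Nov 3 08:00 start Elena → 2
Nov 3 10:00 start Omar → 3
Nov 3 10:00 start Sofia → 4
Nov 3 13:00 end Omar → 3
Nov 3 13:00 start Hannah → 4
Nov 3 15:00 end Nadia → 3
Nov 3 16:00 end Elena → 2
Nov 3 18:00 end Sofia → 1
Nov 3 19:00 end Hannah → 0
Peak is 4, at Nov 3 10:00 (Elena, Nadia, Omar, Sofia).

4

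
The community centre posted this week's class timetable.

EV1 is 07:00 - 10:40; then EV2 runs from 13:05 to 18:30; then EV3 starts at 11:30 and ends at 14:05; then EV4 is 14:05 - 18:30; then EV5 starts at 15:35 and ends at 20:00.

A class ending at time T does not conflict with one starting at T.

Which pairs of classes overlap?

EV2 & EV3, EV2 & EV4, EV2 & EV5, EV4 & EV5

Sorted by start: EV1, EV3, EV2, EV4, EV5.
EV3 starts after EV1 ends; EV1 is clear from here.
EV2 starts before EV3 ends → EV3 and EV2 overlap.
EV4 starts exactly when EV3 ends (back-to-back, no overlap); EV3 is clear from here.
EV4 starts before EV2 ends → EV2 and EV4 overlap.
EV5 starts before EV2 ends → EV2 and EV5 overlap.
EV5 starts before EV4 ends → EV4 and EV5 overlap.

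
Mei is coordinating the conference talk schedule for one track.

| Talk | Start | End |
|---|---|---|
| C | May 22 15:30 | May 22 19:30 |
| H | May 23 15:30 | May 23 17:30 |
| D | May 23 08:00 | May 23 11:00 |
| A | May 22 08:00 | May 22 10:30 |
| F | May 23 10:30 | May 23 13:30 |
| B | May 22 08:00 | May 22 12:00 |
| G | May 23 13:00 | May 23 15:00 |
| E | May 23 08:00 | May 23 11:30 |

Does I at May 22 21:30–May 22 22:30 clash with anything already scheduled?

No — it doesn't clash with anything

A: ends May 22 10:30 at or before I starts May 22 21:30 → clear.
B: ends May 22 12:00 at or before I starts May 22 21:30 → clear.
C: ends May 22 19:30 at or before I starts May 22 21:30 → clear.
D: starts May 23 08:00 at or after I ends May 22 22:30 → clear.
E: starts May 23 08:00 at or after I ends May 22 22:30 → clear.
F: starts May 23 10:30 at or after I ends May 22 22:30 → clear.
G: starts May 23 13:00 at or after I ends May 22 22:30 → clear.
H: starts May 23 15:30 at or after I ends May 22 22:30 → clear.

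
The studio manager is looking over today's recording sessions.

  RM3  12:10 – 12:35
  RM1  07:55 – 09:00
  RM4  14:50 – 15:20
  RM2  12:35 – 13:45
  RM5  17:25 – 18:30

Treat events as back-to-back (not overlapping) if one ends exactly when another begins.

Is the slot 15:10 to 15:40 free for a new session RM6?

No — it overlaps RM4

RM1: ends 09:00 at or before RM6 starts 15:10 → clear.
RM3: ends 12:35 at or before RM6 starts 15:10 → clear.
RM2: ends 13:45 at or before RM6 starts 15:10 → clear.
RM4: starts 14:50 before RM6 ends 15:40, and ends 15:20 after RM6 starts 15:10 → overlap.
RM5: starts 17:25 at or after RM6 ends 15:40 → clear.
RM6 overlaps RM4.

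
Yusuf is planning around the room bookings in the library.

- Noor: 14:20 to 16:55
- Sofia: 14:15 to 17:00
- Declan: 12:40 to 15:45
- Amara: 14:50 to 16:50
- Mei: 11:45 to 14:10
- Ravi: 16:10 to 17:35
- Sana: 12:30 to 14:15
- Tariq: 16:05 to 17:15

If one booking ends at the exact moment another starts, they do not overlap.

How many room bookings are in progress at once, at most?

5

Walk through starts and ends in time order (an end at T is processed before a start at T):
11:45 start Mei → 1
12:30 start Sana → 2
12:40 start Declan → 3
14:10 end Mei → 2
14:15 end Sana → 1
14:15 start Sofia → 2
14:20 start Noor → 3
14:50 start Amara → 4
15:45 end Declan → 3
16:05 start Tariq → 4
16:10 start Ravi → 5
16:50 end Amara → 4
16:55 end Noor → 3
17:00 end Sofia → 2
17:15 end Tariq → 1
17:35 end Ravi → 0
Peak is 5, at 16:10 (Amara, Noor, Ravi, Sofia, Tariq).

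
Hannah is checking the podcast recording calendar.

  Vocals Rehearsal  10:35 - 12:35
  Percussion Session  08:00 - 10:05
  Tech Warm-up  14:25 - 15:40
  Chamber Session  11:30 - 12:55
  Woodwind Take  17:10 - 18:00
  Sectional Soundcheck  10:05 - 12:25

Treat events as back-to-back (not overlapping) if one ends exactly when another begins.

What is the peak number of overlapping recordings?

Sweep the timeline, counting +1 at each start and −1 at each end (ends before starts at a tie):
08:00 start Percussion Session → 1
10:05 end Percussion Session → 0
10:05 start Sectional Soundcheck → 1
10:35 start Vocals Rehearsal → 2
11:30 start Chamber Session → 3
12:25 end Sectional Soundcheck → 2
12:35 end Vocals Rehearsal → 1
12:55 end Chamber Session → 0
14:25 start Tech Warm-up → 1
15:40 end Tech Warm-up → 0
17:10 start Woodwind Take → 1
18:00 end Woodwind Take → 0
Peak is 3, at 11:30 (Chamber Session, Sectional Soundcheck, Vocals Rehearsal).

3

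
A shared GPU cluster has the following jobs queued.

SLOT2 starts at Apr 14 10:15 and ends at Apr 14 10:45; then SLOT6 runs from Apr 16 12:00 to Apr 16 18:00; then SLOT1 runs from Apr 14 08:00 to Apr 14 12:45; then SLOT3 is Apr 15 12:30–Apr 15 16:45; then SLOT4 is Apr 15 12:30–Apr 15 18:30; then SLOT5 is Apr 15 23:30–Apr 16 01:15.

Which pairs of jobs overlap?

SLOT1 & SLOT2, SLOT3 & SLOT4

Sorted by start: SLOT1, SLOT2, SLOT3, SLOT4, SLOT5, SLOT6.
SLOT2 starts before SLOT1 ends → SLOT1 and SLOT2 overlap.
SLOT3 starts after SLOT1 ends — done with SLOT1.
SLOT3 starts after SLOT2 ends — done with SLOT2.
SLOT4 starts before SLOT3 ends → SLOT3 and SLOT4 overlap.
SLOT5 starts after SLOT3 ends — done with SLOT3.
SLOT5 starts after SLOT4 ends — done with SLOT4.
SLOT6 starts after SLOT5 ends.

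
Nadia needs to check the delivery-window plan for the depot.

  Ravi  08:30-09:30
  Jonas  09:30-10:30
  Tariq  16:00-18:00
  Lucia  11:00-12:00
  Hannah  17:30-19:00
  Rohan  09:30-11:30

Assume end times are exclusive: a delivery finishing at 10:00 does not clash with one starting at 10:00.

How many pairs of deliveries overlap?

Sorted by start: Ravi, Jonas, Rohan, Lucia, Tariq, Hannah.
Jonas starts exactly when Ravi ends (back-to-back, no overlap), so nothing later overlaps Ravi either.
Rohan starts before Jonas ends → Jonas and Rohan overlap.
Lucia starts after Jonas ends, so nothing later overlaps Jonas either.
Lucia starts before Rohan ends → Rohan and Lucia overlap.
Tariq starts after Rohan ends, so nothing later overlaps Rohan either.
Tariq starts after Lucia ends, so nothing later overlaps Lucia either.
Hannah starts before Tariq ends → Tariq and Hannah overlap.
Overlapping pairs: Hannah & Tariq, Jonas & Rohan, Lucia & Rohan — 3 in total.

3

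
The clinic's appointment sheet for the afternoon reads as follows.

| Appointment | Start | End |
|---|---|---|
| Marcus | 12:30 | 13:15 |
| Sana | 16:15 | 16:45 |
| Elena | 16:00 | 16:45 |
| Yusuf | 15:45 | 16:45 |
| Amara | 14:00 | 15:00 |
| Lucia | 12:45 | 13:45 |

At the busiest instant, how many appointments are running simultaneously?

3

Sort all start/end points and keep a running count:
12:30 start Marcus → 1
12:45 start Lucia → 2
13:15 end Marcus → 1
13:45 end Lucia → 0
14:00 start Amara → 1
15:00 end Amara → 0
15:45 start Yusuf → 1
16:00 start Elena → 2
16:15 start Sana → 3
16:45 end Elena → 2
16:45 end Sana → 1
16:45 end Yusuf → 0
Peak is 3, at 16:15 (Elena, Sana, Yusuf).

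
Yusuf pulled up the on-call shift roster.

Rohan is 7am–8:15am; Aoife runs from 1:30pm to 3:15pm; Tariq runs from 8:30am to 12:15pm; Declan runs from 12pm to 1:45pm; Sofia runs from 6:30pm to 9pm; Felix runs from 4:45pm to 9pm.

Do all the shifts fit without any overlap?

No

Sorted by start: Rohan, Tariq, Declan, Aoife, Felix, Sofia.
Tariq starts after Rohan ends, so Rohan has no further overlaps.
Declan starts before Tariq ends → Tariq and Declan overlap.
That's a conflict, so the schedule is not conflict-free.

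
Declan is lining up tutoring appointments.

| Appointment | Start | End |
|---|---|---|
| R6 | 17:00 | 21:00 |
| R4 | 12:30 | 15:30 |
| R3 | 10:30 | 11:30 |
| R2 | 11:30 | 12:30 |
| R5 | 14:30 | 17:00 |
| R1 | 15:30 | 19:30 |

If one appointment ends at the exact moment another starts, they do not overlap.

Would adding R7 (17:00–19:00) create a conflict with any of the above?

R3: ends 11:30 at or before R7 starts 17:00 → clear.
R2: ends 12:30 at or before R7 starts 17:00 → clear.
R4: ends 15:30 at or before R7 starts 17:00 → clear.
R5: ends 17:00 at or before R7 starts 17:00 → clear.
R1: starts 15:30 before R7 ends 19:00, and ends 19:30 after R7 starts 17:00 → overlap.
R6: starts 17:00 before R7 ends 19:00, and ends 21:00 after R7 starts 17:00 → overlap.
R7 overlaps R1, R6.

Yes — it overlaps R1, R6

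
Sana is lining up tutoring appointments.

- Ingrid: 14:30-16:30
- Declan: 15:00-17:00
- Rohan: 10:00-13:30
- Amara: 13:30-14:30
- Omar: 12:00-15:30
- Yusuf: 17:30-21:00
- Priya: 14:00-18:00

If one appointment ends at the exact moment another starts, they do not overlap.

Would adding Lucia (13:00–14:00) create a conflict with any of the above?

Rohan: starts 10:00 before Lucia ends 14:00, and ends 13:30 after Lucia starts 13:00 → overlap.
Omar: starts 12:00 before Lucia ends 14:00, and ends 15:30 after Lucia starts 13:00 → overlap.
Amara: starts 13:30 before Lucia ends 14:00, and ends 14:30 after Lucia starts 13:00 → overlap.
Priya: starts 14:00 at or after Lucia ends 14:00 → clear.
Ingrid: starts 14:30 at or after Lucia ends 14:00 → clear.
Declan: starts 15:00 at or after Lucia ends 14:00 → clear.
Yusuf: starts 17:30 at or after Lucia ends 14:00 → clear.
Lucia overlaps Amara, Rohan, Omar.

Yes — it overlaps Amara, Omar, Rohan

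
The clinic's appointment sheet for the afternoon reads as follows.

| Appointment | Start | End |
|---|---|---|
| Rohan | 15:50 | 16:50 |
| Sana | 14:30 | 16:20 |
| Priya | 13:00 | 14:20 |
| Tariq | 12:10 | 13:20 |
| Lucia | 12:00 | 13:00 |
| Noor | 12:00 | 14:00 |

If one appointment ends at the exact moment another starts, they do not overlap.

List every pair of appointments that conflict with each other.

Sorted by start: Lucia, Noor, Tariq, Priya, Sana, Rohan.
Noor starts before Lucia ends → Lucia and Noor overlap.
Tariq starts before Lucia ends → Lucia and Tariq overlap.
Priya starts exactly when Lucia ends (back-to-back, no overlap); Lucia is clear from here.
Tariq starts before Noor ends → Noor and Tariq overlap.
Priya starts before Noor ends → Noor and Priya overlap.
Sana starts after Noor ends; Noor is clear from here.
Priya starts before Tariq ends → Tariq and Priya overlap.
Sana starts after Tariq ends; Tariq is clear from here.
Sana starts after Priya ends; Priya is clear from here.
Rohan starts before Sana ends → Sana and Rohan overlap.

Lucia & Noor, Lucia & Tariq, Noor & Priya, Noor & Tariq, Priya & Tariq, Rohan & Sana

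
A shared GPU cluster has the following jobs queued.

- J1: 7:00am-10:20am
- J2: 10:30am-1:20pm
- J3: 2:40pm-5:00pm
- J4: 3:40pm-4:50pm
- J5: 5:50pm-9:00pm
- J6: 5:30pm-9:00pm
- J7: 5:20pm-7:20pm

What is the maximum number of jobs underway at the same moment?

3

Walk through starts and ends in time order (an end at T is processed before a start at T):
7:00am start J1 → 1
10:20am end J1 → 0
10:30am start J2 → 1
1:20pm end J2 → 0
2:40pm start J3 → 1
3:40pm start J4 → 2
4:50pm end J4 → 1
5:00pm end J3 → 0
5:20pm start J7 → 1
5:30pm start J6 → 2
5:50pm start J5 → 3
7:20pm end J7 → 2
9:00pm end J5 → 1
9:00pm end J6 → 0
Peak is 3, at 5:50pm (J5, J6, J7).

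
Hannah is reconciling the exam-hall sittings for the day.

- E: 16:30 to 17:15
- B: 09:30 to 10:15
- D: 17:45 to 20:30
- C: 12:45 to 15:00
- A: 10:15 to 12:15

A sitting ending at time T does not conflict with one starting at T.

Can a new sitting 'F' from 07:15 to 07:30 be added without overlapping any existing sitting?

B: starts 09:30 at or after F ends 07:30 → clear.
A: starts 10:15 at or after F ends 07:30 → clear.
C: starts 12:45 at or after F ends 07:30 → clear.
E: starts 16:30 at or after F ends 07:30 → clear.
D: starts 17:45 at or after F ends 07:30 → clear.

Yes — the slot is free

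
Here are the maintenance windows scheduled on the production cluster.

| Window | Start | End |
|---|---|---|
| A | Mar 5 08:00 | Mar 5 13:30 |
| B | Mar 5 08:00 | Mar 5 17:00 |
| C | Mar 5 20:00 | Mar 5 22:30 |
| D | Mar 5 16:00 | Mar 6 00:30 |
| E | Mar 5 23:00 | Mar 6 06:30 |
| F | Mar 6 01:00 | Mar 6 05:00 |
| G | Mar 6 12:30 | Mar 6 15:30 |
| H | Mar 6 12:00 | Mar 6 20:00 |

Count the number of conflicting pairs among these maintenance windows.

6

Sorted by start: A, B, D, C, E, F, H, G.
B starts before A ends → A and B overlap.
D starts after A ends, so nothing later overlaps A either.
D starts before B ends → B and D overlap.
C starts after B ends, so nothing later overlaps B either.
C starts before D ends → D and C overlap.
E starts before D ends → D and E overlap.
F starts after D ends, so nothing later overlaps D either.
E starts after C ends, so nothing later overlaps C either.
F starts before E ends → E and F overlap.
H starts after E ends, so nothing later overlaps E either.
H starts after F ends, so nothing later overlaps F either.
G starts before H ends → H and G overlap.
Overlapping pairs: A & B, B & D, C & D, D & E, E & F, G & H — 6 in total.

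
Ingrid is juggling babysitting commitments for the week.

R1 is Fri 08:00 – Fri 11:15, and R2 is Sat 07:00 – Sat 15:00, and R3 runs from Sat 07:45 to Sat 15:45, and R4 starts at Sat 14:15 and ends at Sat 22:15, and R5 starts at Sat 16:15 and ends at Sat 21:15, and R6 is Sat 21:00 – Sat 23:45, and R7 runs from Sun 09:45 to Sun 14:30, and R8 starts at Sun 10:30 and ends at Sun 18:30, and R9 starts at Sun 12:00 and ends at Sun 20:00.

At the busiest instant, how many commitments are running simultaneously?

Walk through starts and ends in time order (an end at T is processed before a start at T):
Fri 08:00 start R1 → 1
Fri 11:15 end R1 → 0
Sat 07:00 start R2 → 1
Sat 07:45 start R3 → 2
Sat 14:15 start R4 → 3
Sat 15:00 end R2 → 2
Sat 15:45 end R3 → 1
Sat 16:15 start R5 → 2
Sat 21:00 start R6 → 3
Sat 21:15 end R5 → 2
Sat 22:15 end R4 → 1
Sat 23:45 end R6 → 0
Sun 09:45 start R7 → 1
Sun 10:30 start R8 → 2
Sun 12:00 start R9 → 3
Sun 14:30 end R7 → 2
Sun 18:30 end R8 → 1
Sun 20:00 end R9 → 0
Peak is 3, at Sat 14:15 (R2, R3, R4).

3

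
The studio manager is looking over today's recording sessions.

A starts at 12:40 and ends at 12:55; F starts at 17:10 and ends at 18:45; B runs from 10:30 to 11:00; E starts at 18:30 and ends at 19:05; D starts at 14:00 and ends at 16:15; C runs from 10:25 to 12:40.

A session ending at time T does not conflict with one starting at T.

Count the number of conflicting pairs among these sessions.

Check each pair: they overlap iff neither finishes before the other starts.
Sorted by start: C, B, A, D, F, E.
B starts before C ends → C and B overlap.
A starts exactly when C ends (back-to-back, no overlap), so C has no further overlaps.
A starts after B ends, so B has no further overlaps.
D starts after A ends, so A has no further overlaps.
F starts after D ends, so D has no further overlaps.
E starts before F ends → F and E overlap.
Overlapping pairs: B & C, E & F — 2 in total.

2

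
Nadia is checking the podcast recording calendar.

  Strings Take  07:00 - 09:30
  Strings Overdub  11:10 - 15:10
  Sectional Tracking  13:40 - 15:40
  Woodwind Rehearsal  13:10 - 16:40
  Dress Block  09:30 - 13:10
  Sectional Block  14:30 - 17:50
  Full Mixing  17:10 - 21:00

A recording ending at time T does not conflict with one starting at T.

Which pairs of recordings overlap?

Check each pair: they overlap iff neither finishes before the other starts.
Sorted by start: Strings Take, Dress Block, Strings Overdub, Woodwind Rehearsal, Sectional Tracking, Sectional Block, Full Mixing.
Dress Block starts exactly when Strings Take ends (back-to-back, no overlap), so Strings Take has no further overlaps.
Strings Overdub starts before Dress Block ends → Dress Block and Strings Overdub overlap.
Woodwind Rehearsal starts exactly when Dress Block ends (back-to-back, no overlap), so Dress Block has no further overlaps.
Woodwind Rehearsal starts before Strings Overdub ends → Strings Overdub and Woodwind Rehearsal overlap.
Sectional Tracking starts before Strings Overdub ends → Strings Overdub and Sectional Tracking overlap.
Sectional Block starts before Strings Overdub ends → Strings Overdub and Sectional Block overlap.
Full Mixing starts after Strings Overdub ends.
Sectional Tracking starts before Woodwind Rehearsal ends → Woodwind Rehearsal and Sectional Tracking overlap.
Sectional Block starts before Woodwind Rehearsal ends → Woodwind Rehearsal and Sectional Block overlap.
Full Mixing starts after Woodwind Rehearsal ends.
Sectional Block starts before Sectional Tracking ends → Sectional Tracking and Sectional Block overlap.
Full Mixing starts after Sectional Tracking ends.
Full Mixing starts before Sectional Block ends → Sectional Block and Full Mixing overlap.

Dress Block & Strings Overdub, Full Mixing & Sectional Block, Sectional Block & Sectional Tracking, Sectional Block & Strings Overdub, Sectional Block & Woodwind Rehearsal, Sectional Tracking & Strings Overdub, Sectional Tracking & Woodwind Rehearsal, Strings Overdub & Woodwind Rehearsal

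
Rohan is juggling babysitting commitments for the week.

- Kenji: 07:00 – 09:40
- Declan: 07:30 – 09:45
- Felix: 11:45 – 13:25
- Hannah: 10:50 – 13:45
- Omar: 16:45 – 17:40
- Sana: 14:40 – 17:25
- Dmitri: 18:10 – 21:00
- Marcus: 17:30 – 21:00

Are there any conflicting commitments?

Yes

Sorted by start: Kenji, Declan, Hannah, Felix, Sana, Omar, Marcus, Dmitri.
Declan starts before Kenji ends → Kenji and Declan overlap.
That's a conflict, so the schedule is not conflict-free.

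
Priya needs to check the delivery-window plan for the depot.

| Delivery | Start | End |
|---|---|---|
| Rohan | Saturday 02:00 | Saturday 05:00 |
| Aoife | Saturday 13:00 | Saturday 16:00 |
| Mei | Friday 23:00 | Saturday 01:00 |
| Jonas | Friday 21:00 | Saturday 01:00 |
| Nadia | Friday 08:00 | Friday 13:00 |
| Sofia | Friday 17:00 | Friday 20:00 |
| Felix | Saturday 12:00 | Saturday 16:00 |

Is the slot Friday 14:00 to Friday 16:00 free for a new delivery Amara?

Yes — the slot is free

Nadia: ends Friday 13:00 at or before Amara starts Friday 14:00 → clear.
Sofia: starts Friday 17:00 at or after Amara ends Friday 16:00 → clear.
Jonas: starts Friday 21:00 at or after Amara ends Friday 16:00 → clear.
Mei: starts Friday 23:00 at or after Amara ends Friday 16:00 → clear.
Rohan: starts Saturday 02:00 at or after Amara ends Friday 16:00 → clear.
Felix: starts Saturday 12:00 at or after Amara ends Friday 16:00 → clear.
Aoife: starts Saturday 13:00 at or after Amara ends Friday 16:00 → clear.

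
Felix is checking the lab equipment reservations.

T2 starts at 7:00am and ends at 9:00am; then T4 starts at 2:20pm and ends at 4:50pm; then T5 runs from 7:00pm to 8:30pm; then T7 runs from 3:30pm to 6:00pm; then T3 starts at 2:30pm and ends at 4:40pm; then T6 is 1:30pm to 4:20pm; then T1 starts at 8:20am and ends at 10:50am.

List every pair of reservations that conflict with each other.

Sorted by start: T2, T1, T6, T4, T3, T7, T5.
T1 starts before T2 ends → T2 and T1 overlap.
T6 starts after T2 ends, so nothing later overlaps T2 either.
T6 starts after T1 ends, so nothing later overlaps T1 either.
T4 starts before T6 ends → T6 and T4 overlap.
T3 starts before T6 ends → T6 and T3 overlap.
T7 starts before T6 ends → T6 and T7 overlap.
T5 starts after T6 ends.
T3 starts before T4 ends → T4 and T3 overlap.
T7 starts before T4 ends → T4 and T7 overlap.
T5 starts after T4 ends.
T7 starts before T3 ends → T3 and T7 overlap.
T5 starts after T3 ends.
T5 starts after T7 ends.

T1 & T2, T3 & T4, T3 & T6, T3 & T7, T4 & T6, T4 & T7, T6 & T7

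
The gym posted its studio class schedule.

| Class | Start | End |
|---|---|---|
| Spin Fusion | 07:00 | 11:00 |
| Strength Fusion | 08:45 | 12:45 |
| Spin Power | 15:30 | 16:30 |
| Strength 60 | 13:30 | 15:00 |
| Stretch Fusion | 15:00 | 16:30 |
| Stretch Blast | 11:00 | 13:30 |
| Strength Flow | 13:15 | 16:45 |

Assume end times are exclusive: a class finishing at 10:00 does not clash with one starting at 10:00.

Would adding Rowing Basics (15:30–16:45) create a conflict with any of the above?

Spin Fusion: ends 11:00 at or before Rowing Basics starts 15:30 → clear.
Strength Fusion: ends 12:45 at or before Rowing Basics starts 15:30 → clear.
Stretch Blast: ends 13:30 at or before Rowing Basics starts 15:30 → clear.
Strength Flow: starts 13:15 before Rowing Basics ends 16:45, and ends 16:45 after Rowing Basics starts 15:30 → overlap.
Strength 60: ends 15:00 at or before Rowing Basics starts 15:30 → clear.
Stretch Fusion: starts 15:00 before Rowing Basics ends 16:45, and ends 16:30 after Rowing Basics starts 15:30 → overlap.
Spin Power: starts 15:30 before Rowing Basics ends 16:45, and ends 16:30 after Rowing Basics starts 15:30 → overlap.
Rowing Basics overlaps Stretch Fusion, Strength Flow, Spin Power.

Yes — it overlaps Spin Power, Strength Flow, Stretch Fusion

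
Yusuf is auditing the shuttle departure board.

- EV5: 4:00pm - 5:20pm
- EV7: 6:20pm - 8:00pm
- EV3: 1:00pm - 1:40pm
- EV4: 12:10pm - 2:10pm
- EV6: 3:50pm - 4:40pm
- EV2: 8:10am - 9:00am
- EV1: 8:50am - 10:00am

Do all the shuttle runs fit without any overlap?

Sorted by start: EV2, EV1, EV4, EV3, EV6, EV5, EV7.
EV1 starts before EV2 ends → EV2 and EV1 overlap.
That's a conflict, so the schedule is not conflict-free.

No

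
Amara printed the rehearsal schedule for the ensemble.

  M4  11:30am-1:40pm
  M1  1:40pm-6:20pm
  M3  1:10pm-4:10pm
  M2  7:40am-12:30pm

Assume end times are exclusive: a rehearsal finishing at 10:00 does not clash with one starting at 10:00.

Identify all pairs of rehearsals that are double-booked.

M1 & M3, M2 & M4, M3 & M4

Sorted by start: M2, M4, M3, M1.
M4 starts before M2 ends → M2 and M4 overlap.
M3 starts after M2 ends, so M2 has no further overlaps.
M3 starts before M4 ends → M4 and M3 overlap.
M1 starts exactly when M4 ends (back-to-back, no overlap).
M1 starts before M3 ends → M3 and M1 overlap.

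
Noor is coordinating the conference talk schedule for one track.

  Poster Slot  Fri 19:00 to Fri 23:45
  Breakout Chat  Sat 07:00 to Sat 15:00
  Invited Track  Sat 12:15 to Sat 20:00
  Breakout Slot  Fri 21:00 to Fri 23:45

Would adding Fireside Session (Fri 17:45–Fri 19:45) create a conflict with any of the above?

Yes — it overlaps Poster Slot

Poster Slot: starts Fri 19:00 before Fireside Session ends Fri 19:45, and ends Fri 23:45 after Fireside Session starts Fri 17:45 → overlap.
Breakout Slot: starts Fri 21:00 at or after Fireside Session ends Fri 19:45 → clear.
Breakout Chat: starts Sat 07:00 at or after Fireside Session ends Fri 19:45 → clear.
Invited Track: starts Sat 12:15 at or after Fireside Session ends Fri 19:45 → clear.
Fireside Session overlaps Poster Slot.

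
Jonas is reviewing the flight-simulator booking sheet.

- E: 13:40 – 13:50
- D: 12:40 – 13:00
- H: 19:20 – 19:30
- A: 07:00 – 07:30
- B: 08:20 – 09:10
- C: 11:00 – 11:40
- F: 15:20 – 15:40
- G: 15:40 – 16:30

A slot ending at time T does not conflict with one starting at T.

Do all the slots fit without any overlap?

Check each pair: they overlap iff neither finishes before the other starts.
Sorted by start: A, B, C, D, E, F, G, H.
B starts after A ends, so A has no further overlaps.
C starts after B ends, so B has no further overlaps.
D starts after C ends, so C has no further overlaps.
E starts after D ends, so D has no further overlaps.
F starts after E ends, so E has no further overlaps.
G starts exactly when F ends (back-to-back, no overlap), so F has no further overlaps.
H starts after G ends.
Every pair is clear; the schedule has no overlaps.

Yes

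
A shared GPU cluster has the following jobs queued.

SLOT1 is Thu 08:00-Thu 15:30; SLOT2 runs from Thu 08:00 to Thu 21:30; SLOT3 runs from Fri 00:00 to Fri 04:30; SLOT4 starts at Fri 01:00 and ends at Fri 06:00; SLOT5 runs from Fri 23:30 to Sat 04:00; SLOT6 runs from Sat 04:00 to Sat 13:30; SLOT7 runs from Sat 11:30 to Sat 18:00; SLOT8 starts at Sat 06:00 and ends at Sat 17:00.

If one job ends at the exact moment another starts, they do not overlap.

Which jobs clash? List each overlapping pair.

Sorted by start: SLOT1, SLOT2, SLOT3, SLOT4, SLOT5, SLOT6, SLOT8, SLOT7.
SLOT2 starts before SLOT1 ends → SLOT1 and SLOT2 overlap.
SLOT3 starts after SLOT1 ends; SLOT1 is clear from here.
SLOT3 starts after SLOT2 ends; SLOT2 is clear from here.
SLOT4 starts before SLOT3 ends → SLOT3 and SLOT4 overlap.
SLOT5 starts after SLOT3 ends; SLOT3 is clear from here.
SLOT5 starts after SLOT4 ends; SLOT4 is clear from here.
SLOT6 starts exactly when SLOT5 ends (back-to-back, no overlap); SLOT5 is clear from here.
SLOT8 starts before SLOT6 ends → SLOT6 and SLOT8 overlap.
SLOT7 starts before SLOT6 ends → SLOT6 and SLOT7 overlap.
SLOT7 starts before SLOT8 ends → SLOT8 and SLOT7 overlap.

SLOT1 & SLOT2, SLOT3 & SLOT4, SLOT6 & SLOT7, SLOT6 & SLOT8, SLOT7 & SLOT8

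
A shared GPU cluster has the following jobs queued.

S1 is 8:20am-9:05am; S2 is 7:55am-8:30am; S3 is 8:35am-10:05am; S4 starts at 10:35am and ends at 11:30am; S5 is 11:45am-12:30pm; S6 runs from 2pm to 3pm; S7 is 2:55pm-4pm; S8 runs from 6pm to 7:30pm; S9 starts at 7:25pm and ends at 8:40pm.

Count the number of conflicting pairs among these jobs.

Two intervals overlap when each starts before the other ends.
Sorted by start: S2, S1, S3, S4, S5, S6, S7, S8, S9.
S1 starts before S2 ends → S2 and S1 overlap.
S3 starts after S2 ends, so S2 has no further overlaps.
S3 starts before S1 ends → S1 and S3 overlap.
S4 starts after S1 ends, so S1 has no further overlaps.
S4 starts after S3 ends, so S3 has no further overlaps.
S5 starts after S4 ends, so S4 has no further overlaps.
S6 starts after S5 ends, so S5 has no further overlaps.
S7 starts before S6 ends → S6 and S7 overlap.
S8 starts after S6 ends, so S6 has no further overlaps.
S8 starts after S7 ends, so S7 has no further overlaps.
S9 starts before S8 ends → S8 and S9 overlap.
Overlapping pairs: S1 & S2, S1 & S3, S6 & S7, S8 & S9 — 4 in total.

4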